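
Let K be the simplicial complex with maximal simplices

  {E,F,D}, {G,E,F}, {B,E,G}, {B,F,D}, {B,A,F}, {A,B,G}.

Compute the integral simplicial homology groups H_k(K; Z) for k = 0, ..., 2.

H_0 = Z,  H_1 = Z,  H_2 = 0.

Order the vertices as A < B < D < E < F < G. Listing each simplex with vertices in this order, K has dimension 2 with simplices:

  0-simplices (6): A, B, D, E, F, G
  1-simplices (12): AB, AF, AG, BD, BE, BF, BG, DE, DF, EF, EG, FG
  2-simplices (6): ABF, ABG, BDF, BEG, DEF, EFG

so the chain groups are C_0 ≅ Z^6, C_1 ≅ Z^12, C_2 ≅ Z^6.

Boundary ∂_1: C_1 → C_0 maps an edge to its endpoints' difference, ∂[p,q] = q − p.
As a 6×12 matrix over Z this has rank 5, with invariant factors (1,1,1,1,1).

The boundary map ∂_2: C_2 → C_1 acts by ∂[p,q,r] = [q,r] − [p,r] + [p,q]. For instance
  ∂BDF = DF − BF + BD,
  ∂EFG = FG − EG + EF.
This gives a 12×6 integer matrix of rank 6; reducing to Smith normal form yields diagonal entries (1,1,1,1,1,1).

Now H_k = ker ∂_k / im ∂_{k+1}, so:

  H_0: rank C_0 − rank ∂_1 = 6 − 5 = 1, and the invariant factors of ∂_1 are all 1, so H_0 = Z.
  H_1: rank ker ∂_1 − rank ∂_2 = (12 − 5) − 6 = 1, and the invariant factors of ∂_2 are all 1, so H_1 = Z.
  H_2: rank ker ∂_2 − rank ∂_3 = (6 − 6) − 0 = 0, and there is no ∂_3, so H_2 = 0.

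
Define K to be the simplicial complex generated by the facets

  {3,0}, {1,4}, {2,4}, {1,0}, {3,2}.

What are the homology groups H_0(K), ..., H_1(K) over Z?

Order the vertices as 0 < 1 < 2 < 3 < 4. Listing each simplex with vertices in this order, K has dimension 1 with simplices:

  0-simplices (5): [0], [1], [2], [3], [4]
  1-simplices (5): [0,1], [0,3], [1,4], [2,3], [2,4]

giving chain groups C_0 ≅ Z^5, C_1 ≅ Z^5.

The boundary map ∂_1: C_1 → C_0 maps an edge to its endpoints' difference, ∂[p,q] = q − p. For instance
  ∂[0,1] = [1] − [0].
As a 5×5 matrix over Z this has rank 4, with invariant factors (1,1,1,1).

Reading off H_k = ker ∂_k / im ∂_{k+1}:

  H_0: rank C_0 − rank ∂_1 = 5 − 4 = 1, and the invariant factors of ∂_1 are all 1, so H_0 ≅ Z.
  H_1: rank ker ∂_1 − rank ∂_2 = (5 − 4) − 0 = 1, and there is no ∂_2, so H_1 ≅ Z.

H_0 = Z,  H_1 = Z.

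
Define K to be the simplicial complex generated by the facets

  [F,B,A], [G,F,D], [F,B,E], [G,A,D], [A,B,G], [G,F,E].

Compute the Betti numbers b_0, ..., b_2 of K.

Fix the vertex order A < B < D < E < F < G and write every simplex with vertices in increasing order. Then dim K = 2 and the simplices of K are:

  0-simplices (6): A, B, D, E, F, G
  1-simplices (12): AB, AD, AF, AG, BE, BF, BG, DF, DG, EF, EG, FG
  2-simplices (6): ABF, ABG, ADG, BEF, DFG, EFG

so the chain groups are C_0 ≅ Z^6, C_1 ≅ Z^12, C_2 ≅ Z^6.

∂_1: C_1 → C_0 is given by ∂[p,q] = [q] − [p].
The 6×12 boundary matrix has rank 5 and Smith normal form diag(1,1,1,1,1).

Boundary ∂_2: C_2 → C_1 sends each 2-simplex [p,q,r] to [q,r] − [p,r] + [p,q]. For instance
  ∂DFG = FG − DG + DF,
  ∂ABF = BF − AF + AB.
The 12×6 boundary matrix has rank 6 and Smith normal form diag(1,1,1,1,1,1).

Computing H_k = (kernel of ∂_k) / (image of ∂_{k+1}):

  H_0: rank C_0 − rank ∂_1 = 6 − 5 = 1, and the invariant factors of ∂_1 are all 1, so H_0 ≅ Z.
  H_1: rank ker ∂_1 − rank ∂_2 = (12 − 5) − 6 = 1, and the invariant factors of ∂_2 are all 1, so H_1 ≅ Z.
  H_2: rank ker ∂_2 − rank ∂_3 = (6 − 6) − 0 = 0, and there is no ∂_3, so H_2 ≅ 0.

As a check, the Euler characteristic is 6 − 12 + 6 = 0, which agrees with 1 − 1 + 0 = 0.
(K is a triangulation of the cylinder S^1 x I.)

Hence the Betti numbers are b_0 = 1, b_1 = 1, b_2 = 0.

b_0 = 1, b_1 = 1, b_2 = 0.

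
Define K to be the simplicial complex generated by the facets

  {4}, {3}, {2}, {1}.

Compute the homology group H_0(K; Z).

Fix the vertex order 1 < 2 < 3 < 4 and write every simplex with vertices in increasing order. Then dim K = 0 and the simplices of K are:

  0-simplices (4): [1], [2], [3], [4]

giving chain groups C_0 ≅ Z^4.

Computing H_k = (kernel of ∂_k) / (image of ∂_{k+1}):

  H_0: rank C_0 − rank ∂_1 = 4 − 0 = 4, and there is no ∂_1, so H_0 ≅ Z^4.

H_0 = Z^4.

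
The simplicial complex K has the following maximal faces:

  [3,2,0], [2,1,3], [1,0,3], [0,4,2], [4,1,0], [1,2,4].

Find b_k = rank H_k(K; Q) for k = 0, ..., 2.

We work with the vertex ordering 0 < 1 < 2 < 3 < 4. The simplices of K, each written with vertices in increasing order, are:

  0-simplices (5): [0], [1], [2], [3], [4]
  1-simplices (9): [0,1], [0,2], [0,3], [0,4], [1,2], [1,3], [1,4], [2,3], [2,4]
  2-simplices (6): [0,1,3], [0,1,4], [0,2,3], [0,2,4], [1,2,3], [1,2,4]

Hence C_0 ≅ Z^5, C_1 ≅ Z^9, C_2 ≅ Z^6.

Boundary ∂_1: C_1 → C_0 maps an edge to its endpoints' difference, ∂[p,q] = q − p. For instance
  ∂[1,4] = [4] − [1].
The resulting 5×9 matrix has rank 4, and its Smith normal form has invariant factors (1,1,1,1).

The boundary map ∂_2: C_2 → C_1 acts by ∂[p,q,r] = [q,r] − [p,r] + [p,q]. For instance
  ∂[1,2,4] = [2,4] − [1,4] + [1,2],
  ∂[1,2,3] = [2,3] − [1,3] + [1,2].
The resulting 9×6 matrix has rank 5, and its Smith normal form has invariant factors (1,1,1,1,1).

Now H_k = ker ∂_k / im ∂_{k+1}, so:

  H_0: rank C_0 − rank ∂_1 = 5 − 4 = 1, and the invariant factors of ∂_1 are all 1, so H_0 = Z.
  H_1: rank ker ∂_1 − rank ∂_2 = (9 − 4) − 5 = 0, and the invariant factors of ∂_2 are all 1, so H_1 = 0.
  H_2: rank ker ∂_2 − rank ∂_3 = (6 − 5) − 0 = 1, and there is no ∂_3, so H_2 = Z.

As a check, the Euler characteristic is 5 − 9 + 6 = 2, which agrees with 1 − 0 + 1 = 2.
(K is a triangulation of the 2-sphere S^2.)

Hence the Betti numbers are b_0 = 1, b_1 = 0, b_2 = 1.

b_0 = 1, b_1 = 0, b_2 = 1.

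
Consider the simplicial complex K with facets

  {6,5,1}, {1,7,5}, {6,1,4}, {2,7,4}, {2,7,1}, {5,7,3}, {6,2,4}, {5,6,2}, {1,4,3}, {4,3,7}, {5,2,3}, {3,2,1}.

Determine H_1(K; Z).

Fix the vertex order 1 < 2 < 3 < 4 < 5 < 6 < 7 and write every simplex with vertices in increasing order. Then dim K = 2 and the simplices of K are:

  0-simplices (7): [1], [2], [3], [4], [5], [6], [7]
  1-simplices (18): [1,2], [1,3], [1,4], [1,5], [1,6], [1,7], [2,3], [2,4], [2,5], [2,6], [2,7], [3,4], [3,5], [3,7], [4,6], [4,7], [5,6], [5,7]
  2-simplices (12): [1,2,3], [1,2,7], [1,3,4], [1,4,6], [1,5,6], [1,5,7], [2,3,5], [2,4,6], [2,4,7], [2,5,6], [3,4,7], [3,5,7]

so the chain groups are C_0 ≅ Z^7, C_1 ≅ Z^18, C_2 ≅ Z^12.

Boundary ∂_1: C_1 → C_0 maps an edge to its endpoints' difference, ∂[p,q] = q − p. For instance
  ∂[1,2] = [2] − [1].
As a 7×18 matrix over Z this has rank 6, with invariant factors (1,1,1,1,1,1).

The boundary map ∂_2: C_2 → C_1 sends each 2-simplex [p,q,r] to [q,r] − [p,r] + [p,q]. For instance
  ∂[1,4,6] = [4,6] − [1,6] + [1,4],
  ∂[1,3,4] = [3,4] − [1,4] + [1,3].
As a 18×12 matrix over Z this has rank 12, with invariant factors (1,1,1,1,1,1,1,1,1,1,1,2).

Computing H_k = (kernel of ∂_k) / (image of ∂_{k+1}):

  H_1: rank ker ∂_1 − rank ∂_2 = (18 − 6) − 12 = 0, and ∂_2 has invariant factor 2 > 1, so H_1 ≅ Z/2Z.

(K is a triangulation of the real projective plane RP^2.)

H_1 ≅ Z/2Z.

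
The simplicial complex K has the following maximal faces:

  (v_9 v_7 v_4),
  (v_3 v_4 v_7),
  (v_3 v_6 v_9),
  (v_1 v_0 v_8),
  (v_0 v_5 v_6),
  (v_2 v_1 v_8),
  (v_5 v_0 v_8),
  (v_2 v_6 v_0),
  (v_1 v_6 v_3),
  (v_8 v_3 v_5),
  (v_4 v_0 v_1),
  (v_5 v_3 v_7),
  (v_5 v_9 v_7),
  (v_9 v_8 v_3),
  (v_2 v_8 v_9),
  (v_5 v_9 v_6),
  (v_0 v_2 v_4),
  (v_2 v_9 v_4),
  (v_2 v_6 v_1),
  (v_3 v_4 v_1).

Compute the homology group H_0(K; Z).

H_0 ≅ Z.

Fix the vertex order v_0 < v_1 < v_2 < v_3 < v_4 < v_5 < v_6 < v_7 < v_8 < v_9 and write every simplex with vertices in increasing order. Then dim K = 2 and the simplices of K are:

  0-simplices (10): [v_0], [v_1], [v_2], [v_3], [v_4], [v_5], [v_6], [v_7], [v_8], [v_9]
  1-simplices (30): (30 of them)
  2-simplices (20): (20 of them)

so the chain groups are C_0 ≅ Z^10, C_1 ≅ Z^30, C_2 ≅ Z^20.

Boundary ∂_1: C_1 → C_0 sends each edge [p,q] (with p < q) to q − p. For instance
  ∂[v_1,v_6] = [v_6] − [v_1].
As a 10×30 matrix over Z this has rank 9, with invariant factors (1,1,1,1,1,1,1,1,1).

The boundary map ∂_2: C_2 → C_1 acts by ∂[p,q,r] = [q,r] − [p,r] + [p,q]. For instance
  ∂[v_0,v_5,v_6] = [v_5,v_6] − [v_0,v_6] + [v_0,v_5],
  ∂[v_3,v_4,v_7] = [v_4,v_7] − [v_3,v_7] + [v_3,v_4].
This gives a 30×20 integer matrix of rank 20; reducing to Smith normal form yields diagonal entries (1,1,1,1,1,1,1,1,1,1,1,1,1,1,1,1,1,1,1,2).

Reading off H_k = ker ∂_k / im ∂_{k+1}:

  H_0: rank C_0 − rank ∂_1 = 10 − 9 = 1, and the invariant factors of ∂_1 are all 1, so H_0 = Z.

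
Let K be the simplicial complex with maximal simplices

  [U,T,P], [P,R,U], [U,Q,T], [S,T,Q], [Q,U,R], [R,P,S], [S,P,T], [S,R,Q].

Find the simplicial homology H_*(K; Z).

H_0 = Z,  H_1 = 0,  H_2 = Z.

We work with the vertex ordering P < Q < R < S < T < U. The simplices of K, each written with vertices in increasing order, are:

  0-simplices (6): P, Q, R, S, T, U
  1-simplices (12): PR, PS, PT, PU, QR, QS, QT, QU, RS, RU, ST, TU
  2-simplices (8): PRS, PRU, PST, PTU, QRS, QRU, QST, QTU

so the chain groups are C_0 ≅ Z^6, C_1 ≅ Z^12, C_2 ≅ Z^8.

The boundary map ∂_1: C_1 → C_0 sends each edge [p,q] (with p < q) to q − p.
The 6×12 boundary matrix has rank 5 and Smith normal form diag(1,1,1,1,1).

Boundary ∂_2: C_2 → C_1 sends each 2-simplex [p,q,r] to [q,r] − [p,r] + [p,q]. For instance
  ∂PRS = RS − PS + PR,
  ∂QST = ST − QT + QS.
As a 12×8 matrix over Z this has rank 7, with invariant factors (1,1,1,1,1,1,1).

Now H_k = ker ∂_k / im ∂_{k+1}, so:

  H_0: rank C_0 − rank ∂_1 = 6 − 5 = 1, and the invariant factors of ∂_1 are all 1, so H_0 ≅ Z.
  H_1: rank ker ∂_1 − rank ∂_2 = (12 − 5) − 7 = 0, and the invariant factors of ∂_2 are all 1, so H_1 ≅ 0.
  H_2: rank ker ∂_2 − rank ∂_3 = (8 − 7) − 0 = 1, and there is no ∂_3, so H_2 ≅ Z.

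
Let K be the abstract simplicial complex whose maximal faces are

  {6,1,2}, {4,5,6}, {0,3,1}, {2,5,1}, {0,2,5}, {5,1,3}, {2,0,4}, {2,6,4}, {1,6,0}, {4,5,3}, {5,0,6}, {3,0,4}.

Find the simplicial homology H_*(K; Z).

We work with the vertex ordering 0 < 1 < 2 < 3 < 4 < 5 < 6. The simplices of K, each written with vertices in increasing order, are:

  0-simplices (7): [0], [1], [2], [3], [4], [5], [6]
  1-simplices (18): [0,1], [0,2], [0,3], [0,4], [0,5], [0,6], [1,2], [1,3], [1,5], [1,6], [2,4], [2,5], [2,6], [3,4], [3,5], [4,5], [4,6], [5,6]
  2-simplices (12): [0,1,3], [0,1,6], [0,2,4], [0,2,5], [0,3,4], [0,5,6], [1,2,5], [1,2,6], [1,3,5], [2,4,6], [3,4,5], [4,5,6]

Hence C_0 ≅ Z^7, C_1 ≅ Z^18, C_2 ≅ Z^12.

Boundary ∂_1: C_1 → C_0 is given by ∂[p,q] = [q] − [p].
This gives a 7×18 integer matrix of rank 6; reducing to Smith normal form yields diagonal entries (1,1,1,1,1,1).

The boundary map ∂_2: C_2 → C_1 sends each 2-simplex [p,q,r] to [q,r] − [p,r] + [p,q]. For instance
  ∂[0,5,6] = [5,6] − [0,6] + [0,5],
  ∂[1,2,5] = [2,5] − [1,5] + [1,2].
The resulting 18×12 matrix has rank 12, and its Smith normal form has invariant factors (1,1,1,1,1,1,1,1,1,1,1,2).

Computing H_k = (kernel of ∂_k) / (image of ∂_{k+1}):

  H_0: rank C_0 − rank ∂_1 = 7 − 6 = 1, and the invariant factors of ∂_1 are all 1, so H_0 = Z.
  H_1: rank ker ∂_1 − rank ∂_2 = (18 − 6) − 12 = 0, and ∂_2 has invariant factor 2 > 1, so H_1 = Z_2.
  H_2: rank ker ∂_2 − rank ∂_3 = (12 − 12) − 0 = 0, and there is no ∂_3, so H_2 = 0.

As a check, the Euler characteristic is 7 − 18 + 12 = 1, which agrees with 1 − 0 + 0 = 1.
(K is a triangulation of the real projective plane RP^2.)

H_0 ≅ Z,  H_1 ≅ Z_2,  H_2 = 0.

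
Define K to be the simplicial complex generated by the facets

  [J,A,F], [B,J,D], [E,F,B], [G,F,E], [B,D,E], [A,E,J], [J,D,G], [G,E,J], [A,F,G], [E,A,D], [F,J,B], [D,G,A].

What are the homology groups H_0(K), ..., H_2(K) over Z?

H_0 ≅ Z,  H_1 ≅ Z/2Z,  H_2 = 0.

Fix the vertex order A < B < D < E < F < G < J and write every simplex with vertices in increasing order. Then dim K = 2 and the simplices of K are:

  0-simplices (7): A, B, D, E, F, G, J
  1-simplices (18): AD, AE, AF, AG, AJ, BD, BE, BF, BJ, DE, DG, DJ, EF, EG, EJ, FG, FJ, GJ
  2-simplices (12): ADE, ADG, AEJ, AFG, AFJ, BDE, BDJ, BEF, BFJ, DGJ, EFG, EGJ

so the chain groups are C_0 ≅ Z^7, C_1 ≅ Z^18, C_2 ≅ Z^12.

Boundary ∂_1: C_1 → C_0 sends each edge [p,q] (with p < q) to q − p.
As a 7×18 matrix over Z this has rank 6, with invariant factors (1,1,1,1,1,1).

Boundary ∂_2: C_2 → C_1 acts by ∂[p,q,r] = [q,r] − [p,r] + [p,q]. For instance
  ∂AEJ = EJ − AJ + AE,
  ∂EGJ = GJ − EJ + EG.
As a 18×12 matrix over Z this has rank 12, with invariant factors (1,1,1,1,1,1,1,1,1,1,1,2).

From H_k ≅ ker(∂_k) / im(∂_{k+1}) we obtain:

  H_0: rank C_0 − rank ∂_1 = 7 − 6 = 1, and the invariant factors of ∂_1 are all 1, so H_0 = Z.
  H_1: rank ker ∂_1 − rank ∂_2 = (18 − 6) − 12 = 0, and ∂_2 has invariant factor 2 > 1, so H_1 = Z/2Z.
  H_2: rank ker ∂_2 − rank ∂_3 = (12 − 12) − 0 = 0, and there is no ∂_3, so H_2 = 0.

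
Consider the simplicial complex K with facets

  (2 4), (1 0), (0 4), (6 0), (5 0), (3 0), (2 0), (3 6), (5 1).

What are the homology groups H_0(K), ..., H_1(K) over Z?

K has 7 vertices, 9 edges.
rank ∂_0 = 0, rank ∂_1 = 6 ⇒ b_0 = 7 − 0 − 6 = 1; all invariant factors of ∂_1 are 1 so no torsion. So H_0 = Z.
rank ∂_1 = 6, rank ∂_2 = 0 ⇒ b_1 = 9 − 6 − 0 = 3. So H_1 = Z^3.

H_0 = Z,  H_1 = Z^3.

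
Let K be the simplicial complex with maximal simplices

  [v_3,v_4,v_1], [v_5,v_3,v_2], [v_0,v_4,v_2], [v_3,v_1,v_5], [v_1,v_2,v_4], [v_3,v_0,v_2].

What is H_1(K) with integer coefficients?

H_1 ≅ Z.

We work with the vertex ordering v_0 < v_1 < v_2 < v_3 < v_4 < v_5. The simplices of K, each written with vertices in increasing order, are:

  0-simplices (6): [v_0], [v_1], [v_2], [v_3], [v_4], [v_5]
  1-simplices (12): [v_0,v_2], [v_0,v_3], [v_0,v_4], [v_1,v_2], [v_1,v_3], [v_1,v_4], [v_1,v_5], [v_2,v_3], [v_2,v_4], [v_2,v_5], [v_3,v_4], [v_3,v_5]
  2-simplices (6): [v_0,v_2,v_3], [v_0,v_2,v_4], [v_1,v_2,v_4], [v_1,v_3,v_4], [v_1,v_3,v_5], [v_2,v_3,v_5]

Hence C_0 ≅ Z^6, C_1 ≅ Z^12, C_2 ≅ Z^6.

∂_1: C_1 → C_0 is given by ∂[p,q] = [q] − [p].
This gives a 6×12 integer matrix of rank 5; reducing to Smith normal form yields diagonal entries (1,1,1,1,1).

The boundary map ∂_2: C_2 → C_1 acts by ∂[p,q,r] = [q,r] − [p,r] + [p,q]. For instance
  ∂[v_2,v_3,v_5] = [v_3,v_5] − [v_2,v_5] + [v_2,v_3],
  ∂[v_1,v_2,v_4] = [v_2,v_4] − [v_1,v_4] + [v_1,v_2].
As a 12×6 matrix over Z this has rank 6, with invariant factors (1,1,1,1,1,1).

Now H_k = ker ∂_k / im ∂_{k+1}, so:

  H_1: rank ker ∂_1 − rank ∂_2 = (12 − 5) − 6 = 1, and the invariant factors of ∂_2 are all 1, so H_1 ≅ Z.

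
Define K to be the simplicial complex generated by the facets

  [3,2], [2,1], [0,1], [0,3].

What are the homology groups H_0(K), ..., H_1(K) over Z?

Take the total order 0 < 1 < 2 < 3 on the vertex set. Then K (dimension 1) consists of the simplices:

  0-simplices (4): [0], [1], [2], [3]
  1-simplices (4): [0,1], [0,3], [1,2], [2,3]

so the chain groups are C_0 ≅ Z^4, C_1 ≅ Z^4.

∂_1: C_1 → C_0 sends each edge [p,q] (with p < q) to q − p. For instance
  ∂[2,3] = [3] − [2].
The resulting 4×4 matrix has rank 3, and its Smith normal form has invariant factors (1,1,1).

Now H_k = ker ∂_k / im ∂_{k+1}, so:

  H_0: rank C_0 − rank ∂_1 = 4 − 3 = 1, and the invariant factors of ∂_1 are all 1, so H_0 ≅ Z.
  H_1: rank ker ∂_1 − rank ∂_2 = (4 − 3) − 0 = 1, and there is no ∂_2, so H_1 ≅ Z.

(K is a triangulation of the circle S^1.)

H_0 ≅ Z,  H_1 ≅ Z.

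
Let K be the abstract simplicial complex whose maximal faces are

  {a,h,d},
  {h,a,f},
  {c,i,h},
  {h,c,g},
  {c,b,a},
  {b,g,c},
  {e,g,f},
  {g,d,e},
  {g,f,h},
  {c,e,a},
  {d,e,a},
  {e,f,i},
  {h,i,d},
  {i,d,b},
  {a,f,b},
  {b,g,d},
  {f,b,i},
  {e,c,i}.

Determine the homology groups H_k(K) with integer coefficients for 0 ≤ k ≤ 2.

Order the vertices as a < b < c < d < e < f < g < h < i. Listing each simplex with vertices in this order, K has dimension 2 with simplices:

  0-simplices (9): a, b, c, d, e, f, g, h, i
  1-simplices (27): ab, ac, ad, ae, af, ah, bc, bd, bf, bg, bi, ce, cg, ch, ci, de, dg, dh, di, ef, eg, ei, fg, fh, fi, gh, hi
  2-simplices (18): abc, abf, ace, ade, adh, afh, bcg, bdg, bdi, bfi, cei, cgh, chi, deg, dhi, efg, efi, fgh

Hence C_0 ≅ Z^9, C_1 ≅ Z^27, C_2 ≅ Z^18.

∂_1: C_1 → C_0 sends each edge [p,q] (with p < q) to q − p.
The 9×27 boundary matrix has rank 8 and Smith normal form diag(1,1,1,1,1,1,1,1).

The boundary map ∂_2: C_2 → C_1 acts by ∂[p,q,r] = [q,r] − [p,r] + [p,q]. For instance
  ∂adh = dh − ah + ad,
  ∂deg = eg − dg + de.
This gives a 27×18 integer matrix of rank 17; reducing to Smith normal form yields diagonal entries (1,1,1,1,1,1,1,1,1,1,1,1,1,1,1,1,1).

From H_k ≅ ker(∂_k) / im(∂_{k+1}) we obtain:

  H_0: rank C_0 − rank ∂_1 = 9 − 8 = 1, and the invariant factors of ∂_1 are all 1, so H_0 ≅ Z.
  H_1: rank ker ∂_1 − rank ∂_2 = (27 − 8) − 17 = 2, and the invariant factors of ∂_2 are all 1, so H_1 ≅ Z^2.
  H_2: rank ker ∂_2 − rank ∂_3 = (18 − 17) − 0 = 1, and there is no ∂_3, so H_2 ≅ Z.

(K is a triangulation of the torus T^2.)

H_0 = Z,  H_1 = Z^2,  H_2 = Z.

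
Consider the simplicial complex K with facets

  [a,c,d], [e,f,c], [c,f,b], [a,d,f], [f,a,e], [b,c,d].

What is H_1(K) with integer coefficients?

H_1 ≅ Z.

Fix the vertex order a < b < c < d < e < f and write every simplex with vertices in increasing order. Then dim K = 2 and the simplices of K are:

  0-simplices (6): a, b, c, d, e, f
  1-simplices (12): ac, ad, ae, af, bc, bd, bf, cd, ce, cf, df, ef
  2-simplices (6): acd, adf, aef, bcd, bcf, cef

so the chain groups are C_0 ≅ Z^6, C_1 ≅ Z^12, C_2 ≅ Z^6.

∂_1: C_1 → C_0 maps an edge to its endpoints' difference, ∂[p,q] = q − p.
The resulting 6×12 matrix has rank 5, and its Smith normal form has invariant factors (1,1,1,1,1).

Boundary ∂_2: C_2 → C_1 maps a triangle to the signed sum of its edges. For instance
  ∂bcf = cf − bf + bc,
  ∂aef = ef − af + ae.
This gives a 12×6 integer matrix of rank 6; reducing to Smith normal form yields diagonal entries (1,1,1,1,1,1).

Computing H_k = (kernel of ∂_k) / (image of ∂_{k+1}):

  H_1: rank ker ∂_1 − rank ∂_2 = (12 − 5) − 6 = 1, and the invariant factors of ∂_2 are all 1, so H_1 = Z.

(K is a triangulation of the cylinder S^1 x I.)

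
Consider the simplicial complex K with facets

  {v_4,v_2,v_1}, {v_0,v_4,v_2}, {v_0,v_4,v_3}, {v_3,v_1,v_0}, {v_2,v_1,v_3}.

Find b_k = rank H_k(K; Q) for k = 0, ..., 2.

b_0 = 1, b_1 = 1, b_2 = 0.

Fix the vertex order v_0 < v_1 < v_2 < v_3 < v_4 and write every simplex with vertices in increasing order. Then dim K = 2 and the simplices of K are:

  0-simplices (5): [v_0], [v_1], [v_2], [v_3], [v_4]
  1-simplices (10): [v_0,v_1], [v_0,v_2], [v_0,v_3], [v_0,v_4], [v_1,v_2], [v_1,v_3], [v_1,v_4], [v_2,v_3], [v_2,v_4], [v_3,v_4]
  2-simplices (5): [v_0,v_1,v_3], [v_0,v_2,v_4], [v_0,v_3,v_4], [v_1,v_2,v_3], [v_1,v_2,v_4]

Hence C_0 ≅ Z^5, C_1 ≅ Z^10, C_2 ≅ Z^5.

∂_1: C_1 → C_0 is given by ∂[p,q] = [q] − [p]. For instance
  ∂[v_2,v_4] = [v_4] − [v_2].
As a 5×10 matrix over Z this has rank 4, with invariant factors (1,1,1,1).

Boundary ∂_2: C_2 → C_1 acts by ∂[p,q,r] = [q,r] − [p,r] + [p,q]. For instance
  ∂[v_0,v_2,v_4] = [v_2,v_4] − [v_0,v_4] + [v_0,v_2],
  ∂[v_1,v_2,v_4] = [v_2,v_4] − [v_1,v_4] + [v_1,v_2].
The 10×5 boundary matrix has rank 5 and Smith normal form diag(1,1,1,1,1).

Computing H_k = (kernel of ∂_k) / (image of ∂_{k+1}):

  H_0: rank C_0 − rank ∂_1 = 5 − 4 = 1, and the invariant factors of ∂_1 are all 1, so H_0 = Z.
  H_1: rank ker ∂_1 − rank ∂_2 = (10 − 4) − 5 = 1, and the invariant factors of ∂_2 are all 1, so H_1 = Z.
  H_2: rank ker ∂_2 − rank ∂_3 = (5 − 5) − 0 = 0, and there is no ∂_3, so H_2 = 0.

Hence the Betti numbers are b_0 = 1, b_1 = 1, b_2 = 0.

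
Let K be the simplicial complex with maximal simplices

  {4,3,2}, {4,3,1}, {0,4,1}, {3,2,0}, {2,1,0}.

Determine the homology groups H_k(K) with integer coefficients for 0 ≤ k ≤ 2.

K has 5 vertices, 10 edges, 5 triangles.
rank ∂_0 = 0, rank ∂_1 = 4 ⇒ b_0 = 5 − 0 − 4 = 1; all invariant factors of ∂_1 are 1 so no torsion. So H_0 = Z.
rank ∂_1 = 4, rank ∂_2 = 5 ⇒ b_1 = 10 − 4 − 5 = 1; all invariant factors of ∂_2 are 1 so no torsion. So H_1 = Z.
rank ∂_2 = 5, rank ∂_3 = 0 ⇒ b_2 = 5 − 5 − 0 = 0. So H_2 = 0.

H_0 ≅ Z,  H_1 ≅ Z,  H_2 = 0.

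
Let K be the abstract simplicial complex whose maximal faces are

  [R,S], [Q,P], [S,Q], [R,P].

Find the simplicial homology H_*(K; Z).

H_0 = Z,  H_1 = Z.

Order the vertices as P < Q < R < S. Listing each simplex with vertices in this order, K has dimension 1 with simplices:

  0-simplices (4): P, Q, R, S
  1-simplices (4): PQ, PR, QS, RS

so the chain groups are C_0 ≅ Z^4, C_1 ≅ Z^4.

The boundary map ∂_1: C_1 → C_0 is given by ∂[p,q] = [q] − [p]. For instance
  ∂PR = R − P.
The resulting 4×4 matrix has rank 3, and its Smith normal form has invariant factors (1,1,1).

Reading off H_k = ker ∂_k / im ∂_{k+1}:

  H_0: rank C_0 − rank ∂_1 = 4 − 3 = 1, and the invariant factors of ∂_1 are all 1, so H_0 = Z.
  H_1: rank ker ∂_1 − rank ∂_2 = (4 − 3) − 0 = 1, and there is no ∂_2, so H_1 = Z.

As a check, the Euler characteristic is 4 − 4 = 0, which agrees with 1 − 1 = 0.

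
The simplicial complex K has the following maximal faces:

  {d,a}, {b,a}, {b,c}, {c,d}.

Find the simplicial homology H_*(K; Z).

K has 4 vertices, 4 edges.
rank ∂_0 = 0, rank ∂_1 = 3 ⇒ b_0 = 4 − 0 − 3 = 1; all invariant factors of ∂_1 are 1 so no torsion. So H_0 = Z.
rank ∂_1 = 3, rank ∂_2 = 0 ⇒ b_1 = 4 − 3 − 0 = 1. So H_1 = Z.

H_0 = Z,  H_1 = Z.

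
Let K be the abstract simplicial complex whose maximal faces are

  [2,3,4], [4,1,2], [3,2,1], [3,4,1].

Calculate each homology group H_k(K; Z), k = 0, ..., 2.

Fix the vertex order 1 < 2 < 3 < 4 and write every simplex with vertices in increasing order. Then dim K = 2 and the simplices of K are:

  0-simplices (4): [1], [2], [3], [4]
  1-simplices (6): [1,2], [1,3], [1,4], [2,3], [2,4], [3,4]
  2-simplices (4): [1,2,3], [1,2,4], [1,3,4], [2,3,4]

so the chain groups are C_0 ≅ Z^4, C_1 ≅ Z^6, C_2 ≅ Z^4.

∂_1: C_1 → C_0 maps an edge to its endpoints' difference, ∂[p,q] = q − p. For instance
  ∂[1,4] = [4] − [1].
This gives a 4×6 integer matrix of rank 3; reducing to Smith normal form yields diagonal entries (1,1,1).

The boundary map ∂_2: C_2 → C_1 sends each 2-simplex [p,q,r] to [q,r] − [p,r] + [p,q]. For instance
  ∂[2,3,4] = [3,4] − [2,4] + [2,3],
  ∂[1,2,4] = [2,4] − [1,4] + [1,2].
The resulting 6×4 matrix has rank 3, and its Smith normal form has invariant factors (1,1,1).

From H_k ≅ ker(∂_k) / im(∂_{k+1}) we obtain:

  H_0: rank C_0 − rank ∂_1 = 4 − 3 = 1, and the invariant factors of ∂_1 are all 1, so H_0 ≅ Z.
  H_1: rank ker ∂_1 − rank ∂_2 = (6 − 3) − 3 = 0, and the invariant factors of ∂_2 are all 1, so H_1 ≅ 0.
  H_2: rank ker ∂_2 − rank ∂_3 = (4 − 3) − 0 = 1, and there is no ∂_3, so H_2 ≅ Z.

As a check, the Euler characteristic is 4 − 6 + 4 = 2, which agrees with 1 − 0 + 1 = 2.

H_0 = Z,  H_1 = 0,  H_2 = Z.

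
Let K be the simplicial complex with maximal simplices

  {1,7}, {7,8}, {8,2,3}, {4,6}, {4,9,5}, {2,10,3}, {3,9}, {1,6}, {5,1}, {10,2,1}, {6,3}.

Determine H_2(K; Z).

Fix the vertex order 1 < 2 < 3 < 4 < 5 < 6 < 7 < 8 < 9 < 10 and write every simplex with vertices in increasing order. Then dim K = 2 and the simplices of K are:

  0-simplices (10): [1], [2], [3], [4], [5], [6], [7], [8], [9], [10]
  1-simplices (17): [1,2], [1,5], [1,6], [1,7], [1,10], [2,3], [2,8], [2,10], [3,6], [3,8], [3,9], [3,10], [4,5], [4,6], [4,9], [5,9], [7,8]
  2-simplices (4): [1,2,10], [2,3,8], [2,3,10], [4,5,9]

so the chain groups are C_0 ≅ Z^10, C_1 ≅ Z^17, C_2 ≅ Z^4.

The boundary map ∂_1: C_1 → C_0 is given by ∂[p,q] = [q] − [p]. For instance
  ∂[1,5] = [5] − [1].
This gives a 10×17 integer matrix of rank 9; reducing to Smith normal form yields diagonal entries (1,1,1,1,1,1,1,1,1).

The boundary map ∂_2: C_2 → C_1 sends each 2-simplex [p,q,r] to [q,r] − [p,r] + [p,q]. For instance
  ∂[2,3,10] = [3,10] − [2,10] + [2,3],
  ∂[2,3,8] = [3,8] − [2,8] + [2,3].
This gives a 17×4 integer matrix of rank 4; reducing to Smith normal form yields diagonal entries (1,1,1,1).

Now H_k = ker ∂_k / im ∂_{k+1}, so:

  H_2: rank ker ∂_2 − rank ∂_3 = (4 − 4) − 0 = 0, and there is no ∂_3, so H_2 = 0.

H_2 = 0.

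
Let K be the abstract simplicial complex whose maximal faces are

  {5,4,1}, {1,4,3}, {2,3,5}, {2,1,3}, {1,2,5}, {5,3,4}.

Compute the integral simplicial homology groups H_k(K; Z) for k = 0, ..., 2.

H_0 = Z,  H_1 = 0,  H_2 = Z.

Fix the vertex order 1 < 2 < 3 < 4 < 5 and write every simplex with vertices in increasing order. Then dim K = 2 and the simplices of K are:

  0-simplices (5): [1], [2], [3], [4], [5]
  1-simplices (9): [1,2], [1,3], [1,4], [1,5], [2,3], [2,5], [3,4], [3,5], [4,5]
  2-simplices (6): [1,2,3], [1,2,5], [1,3,4], [1,4,5], [2,3,5], [3,4,5]

so the chain groups are C_0 ≅ Z^5, C_1 ≅ Z^9, C_2 ≅ Z^6.

∂_1: C_1 → C_0 maps an edge to its endpoints' difference, ∂[p,q] = q − p. For instance
  ∂[1,2] = [2] − [1].
The resulting 5×9 matrix has rank 4, and its Smith normal form has invariant factors (1,1,1,1).

Boundary ∂_2: C_2 → C_1 maps a triangle to the signed sum of its edges. For instance
  ∂[1,2,5] = [2,5] − [1,5] + [1,2],
  ∂[3,4,5] = [4,5] − [3,5] + [3,4].
This gives a 9×6 integer matrix of rank 5; reducing to Smith normal form yields diagonal entries (1,1,1,1,1).

From H_k ≅ ker(∂_k) / im(∂_{k+1}) we obtain:

  H_0: rank C_0 − rank ∂_1 = 5 − 4 = 1, and the invariant factors of ∂_1 are all 1, so H_0 ≅ Z.
  H_1: rank ker ∂_1 − rank ∂_2 = (9 − 4) − 5 = 0, and the invariant factors of ∂_2 are all 1, so H_1 ≅ 0.
  H_2: rank ker ∂_2 − rank ∂_3 = (6 − 5) − 0 = 1, and there is no ∂_3, so H_2 ≅ Z.

As a check, the Euler characteristic is 5 − 9 + 6 = 2, which agrees with 1 − 0 + 1 = 2.
(K is a triangulation of the 2-sphere S^2.)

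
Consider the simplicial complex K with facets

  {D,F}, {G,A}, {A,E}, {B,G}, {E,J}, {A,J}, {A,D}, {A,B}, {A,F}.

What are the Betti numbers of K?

We work with the vertex ordering A < B < D < E < F < G < J. The simplices of K, each written with vertices in increasing order, are:

  0-simplices (7): A, B, D, E, F, G, J
  1-simplices (9): AB, AD, AE, AF, AG, AJ, BG, DF, EJ

so the chain groups are C_0 ≅ Z^7, C_1 ≅ Z^9.

The boundary map ∂_1: C_1 → C_0 is given by ∂[p,q] = [q] − [p].
The resulting 7×9 matrix has rank 6, and its Smith normal form has invariant factors (1,1,1,1,1,1).

Now H_k = ker ∂_k / im ∂_{k+1}, so:

  H_0: rank C_0 − rank ∂_1 = 7 − 6 = 1, and the invariant factors of ∂_1 are all 1, so H_0 ≅ Z.
  H_1: rank ker ∂_1 − rank ∂_2 = (9 − 6) − 0 = 3, and there is no ∂_2, so H_1 ≅ Z^3.

Hence the Betti numbers are b_0 = 1, b_1 = 3.

b_0 = 1, b_1 = 3.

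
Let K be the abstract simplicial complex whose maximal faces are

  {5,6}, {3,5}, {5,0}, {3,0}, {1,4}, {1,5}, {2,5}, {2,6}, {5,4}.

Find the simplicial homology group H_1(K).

H_1 = Z^3.

Order the vertices as 0 < 1 < 2 < 3 < 4 < 5 < 6. Listing each simplex with vertices in this order, K has dimension 1 with simplices:

  0-simplices (7): [0], [1], [2], [3], [4], [5], [6]
  1-simplices (9): [0,3], [0,5], [1,4], [1,5], [2,5], [2,6], [3,5], [4,5], [5,6]

giving chain groups C_0 ≅ Z^7, C_1 ≅ Z^9.

∂_1: C_1 → C_0 sends each edge [p,q] (with p < q) to q − p. For instance
  ∂[1,4] = [4] − [1].
The 7×9 boundary matrix has rank 6 and Smith normal form diag(1,1,1,1,1,1).

Now H_k = ker ∂_k / im ∂_{k+1}, so:

  H_1: rank ker ∂_1 − rank ∂_2 = (9 − 6) − 0 = 3, and there is no ∂_2, so H_1 ≅ Z^3.

(K is a triangulation of a wedge of 3 circles.)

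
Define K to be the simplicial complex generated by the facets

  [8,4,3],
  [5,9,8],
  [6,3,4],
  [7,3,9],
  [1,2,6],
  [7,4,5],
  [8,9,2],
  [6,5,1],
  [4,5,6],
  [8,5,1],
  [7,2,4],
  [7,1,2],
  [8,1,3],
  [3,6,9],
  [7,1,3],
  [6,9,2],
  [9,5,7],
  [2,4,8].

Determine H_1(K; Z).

We work with the vertex ordering 1 < 2 < 3 < 4 < 5 < 6 < 7 < 8 < 9. The simplices of K, each written with vertices in increasing order, are:

  0-simplices (9): [1], [2], [3], [4], [5], [6], [7], [8], [9]
  1-simplices (27): (27 of them)
  2-simplices (18): [1,2,6], [1,2,7], [1,3,7], [1,3,8], [1,5,6], [1,5,8], [2,4,7], [2,4,8], [2,6,9], [2,8,9], [3,4,6], [3,4,8], [3,6,9], [3,7,9], [4,5,6], [4,5,7], [5,7,9], [5,8,9]

Hence C_0 ≅ Z^9, C_1 ≅ Z^27, C_2 ≅ Z^18.

Boundary ∂_1: C_1 → C_0 sends each edge [p,q] (with p < q) to q − p. For instance
  ∂[4,8] = [8] − [4].
As a 9×27 matrix over Z this has rank 8, with invariant factors (1,1,1,1,1,1,1,1).

Boundary ∂_2: C_2 → C_1 acts by ∂[p,q,r] = [q,r] − [p,r] + [p,q]. For instance
  ∂[1,5,8] = [5,8] − [1,8] + [1,5],
  ∂[4,5,6] = [5,6] − [4,6] + [4,5].
The resulting 27×18 matrix has rank 17, and its Smith normal form has invariant factors (1,1,1,1,1,1,1,1,1,1,1,1,1,1,1,1,1).

From H_k ≅ ker(∂_k) / im(∂_{k+1}) we obtain:

  H_1: rank ker ∂_1 − rank ∂_2 = (27 − 8) − 17 = 2, and the invariant factors of ∂_2 are all 1, so H_1 = Z^2.

H_1 = Z^2.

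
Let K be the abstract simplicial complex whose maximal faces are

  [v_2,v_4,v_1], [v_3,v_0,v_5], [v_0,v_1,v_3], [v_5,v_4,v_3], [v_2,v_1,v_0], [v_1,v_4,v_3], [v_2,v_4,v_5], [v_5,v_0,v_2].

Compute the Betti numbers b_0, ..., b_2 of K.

Order the vertices as v_0 < v_1 < v_2 < v_3 < v_4 < v_5. Listing each simplex with vertices in this order, K has dimension 2 with simplices:

  0-simplices (6): [v_0], [v_1], [v_2], [v_3], [v_4], [v_5]
  1-simplices (12): [v_0,v_1], [v_0,v_2], [v_0,v_3], [v_0,v_5], [v_1,v_2], [v_1,v_3], [v_1,v_4], [v_2,v_4], [v_2,v_5], [v_3,v_4], [v_3,v_5], [v_4,v_5]
  2-simplices (8): [v_0,v_1,v_2], [v_0,v_1,v_3], [v_0,v_2,v_5], [v_0,v_3,v_5], [v_1,v_2,v_4], [v_1,v_3,v_4], [v_2,v_4,v_5], [v_3,v_4,v_5]

so the chain groups are C_0 ≅ Z^6, C_1 ≅ Z^12, C_2 ≅ Z^8.

The boundary map ∂_1: C_1 → C_0 sends each edge [p,q] (with p < q) to q − p.
The 6×12 boundary matrix has rank 5 and Smith normal form diag(1,1,1,1,1).

Boundary ∂_2: C_2 → C_1 sends each 2-simplex [p,q,r] to [q,r] − [p,r] + [p,q]. For instance
  ∂[v_0,v_2,v_5] = [v_2,v_5] − [v_0,v_5] + [v_0,v_2],
  ∂[v_0,v_1,v_3] = [v_1,v_3] − [v_0,v_3] + [v_0,v_1].
The resulting 12×8 matrix has rank 7, and its Smith normal form has invariant factors (1,1,1,1,1,1,1).

Now H_k = ker ∂_k / im ∂_{k+1}, so:

  H_0: rank C_0 − rank ∂_1 = 6 − 5 = 1, and the invariant factors of ∂_1 are all 1, so H_0 ≅ Z.
  H_1: rank ker ∂_1 − rank ∂_2 = (12 − 5) − 7 = 0, and the invariant factors of ∂_2 are all 1, so H_1 ≅ 0.
  H_2: rank ker ∂_2 − rank ∂_3 = (8 − 7) − 0 = 1, and there is no ∂_3, so H_2 ≅ Z.

(K is a triangulation of the 2-sphere S^2.)

Hence the Betti numbers are b_0 = 1, b_1 = 0, b_2 = 1.

b_0 = 1, b_1 = 0, b_2 = 1.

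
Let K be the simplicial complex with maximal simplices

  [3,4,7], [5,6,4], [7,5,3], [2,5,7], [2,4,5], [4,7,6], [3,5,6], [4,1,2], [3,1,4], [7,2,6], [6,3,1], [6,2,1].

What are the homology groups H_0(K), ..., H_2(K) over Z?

Take the total order 1 < 2 < 3 < 4 < 5 < 6 < 7 on the vertex set. Then K (dimension 2) consists of the simplices:

  0-simplices (7): [1], [2], [3], [4], [5], [6], [7]
  1-simplices (18): [1,2], [1,3], [1,4], [1,6], [2,4], [2,5], [2,6], [2,7], [3,4], [3,5], [3,6], [3,7], [4,5], [4,6], [4,7], [5,6], [5,7], [6,7]
  2-simplices (12): [1,2,4], [1,2,6], [1,3,4], [1,3,6], [2,4,5], [2,5,7], [2,6,7], [3,4,7], [3,5,6], [3,5,7], [4,5,6], [4,6,7]

Hence C_0 ≅ Z^7, C_1 ≅ Z^18, C_2 ≅ Z^12.

The boundary map ∂_1: C_1 → C_0 sends each edge [p,q] (with p < q) to q − p.
As a 7×18 matrix over Z this has rank 6, with invariant factors (1,1,1,1,1,1).

∂_2: C_2 → C_1 sends each 2-simplex [p,q,r] to [q,r] − [p,r] + [p,q]. For instance
  ∂[3,4,7] = [4,7] − [3,7] + [3,4],
  ∂[2,6,7] = [6,7] − [2,7] + [2,6].
The 18×12 boundary matrix has rank 12 and Smith normal form diag(1,1,1,1,1,1,1,1,1,1,1,2).

Now H_k = ker ∂_k / im ∂_{k+1}, so:

  H_0: rank C_0 − rank ∂_1 = 7 − 6 = 1, and the invariant factors of ∂_1 are all 1, so H_0 ≅ Z.
  H_1: rank ker ∂_1 − rank ∂_2 = (18 − 6) − 12 = 0, and ∂_2 has invariant factor 2 > 1, so H_1 ≅ Z/2Z.
  H_2: rank ker ∂_2 − rank ∂_3 = (12 − 12) − 0 = 0, and there is no ∂_3, so H_2 ≅ 0.

As a check, the Euler characteristic is 7 − 18 + 12 = 1, which agrees with 1 − 0 + 0 = 1.

H_0 ≅ Z,  H_1 ≅ Z/2Z,  H_2 = 0.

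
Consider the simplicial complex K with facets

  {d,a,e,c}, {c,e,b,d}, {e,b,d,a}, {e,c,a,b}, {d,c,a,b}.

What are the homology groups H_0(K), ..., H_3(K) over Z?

We work with the vertex ordering a < b < c < d < e. The simplices of K, each written with vertices in increasing order, are:

  0-simplices (5): a, b, c, d, e
  1-simplices (10): ab, ac, ad, ae, bc, bd, be, cd, ce, de
  2-simplices (10): abc, abd, abe, acd, ace, ade, bcd, bce, bde, cde
  3-simplices (5): abcd, abce, abde, acde, bcde

so the chain groups are C_0 ≅ Z^5, C_1 ≅ Z^10, C_2 ≅ Z^10, C_3 ≅ Z^5.

∂_1: C_1 → C_0 sends each edge [p,q] (with p < q) to q − p. For instance
  ∂bc = c − b.
As a 5×10 matrix over Z this has rank 4, with invariant factors (1,1,1,1).

∂_2: C_2 → C_1 sends each 2-simplex [p,q,r] to [q,r] − [p,r] + [p,q]. For instance
  ∂ade = de − ae + ad,
  ∂abe = be − ae + ab.
As a 10×10 matrix over Z this has rank 6, with invariant factors (1,1,1,1,1,1).

∂_3: C_3 → C_2 sends each 3-simplex σ to the alternating sum Σ_i (−1)^i (σ with its i-th vertex removed). For instance
  ∂abce = bce − ace + abe − abc,
  ∂abde = bde − ade + abe − abd.
As a 10×5 matrix over Z this has rank 4, with invariant factors (1,1,1,1).

From H_k ≅ ker(∂_k) / im(∂_{k+1}) we obtain:

  H_0: rank C_0 − rank ∂_1 = 5 − 4 = 1, and the invariant factors of ∂_1 are all 1, so H_0 ≅ Z.
  H_1: rank ker ∂_1 − rank ∂_2 = (10 − 4) − 6 = 0, and the invariant factors of ∂_2 are all 1, so H_1 ≅ 0.
  H_2: rank ker ∂_2 − rank ∂_3 = (10 − 6) − 4 = 0, and the invariant factors of ∂_3 are all 1, so H_2 ≅ 0.
  H_3: rank ker ∂_3 − rank ∂_4 = (5 − 4) − 0 = 1, and there is no ∂_4, so H_3 ≅ Z.

As a check, the Euler characteristic is 5 − 10 + 10 − 5 = 0, which agrees with 1 − 0 + 0 − 1 = 0.

H_0 ≅ Z,  H_1 = 0,  H_2 = 0,  H_3 ≅ Z.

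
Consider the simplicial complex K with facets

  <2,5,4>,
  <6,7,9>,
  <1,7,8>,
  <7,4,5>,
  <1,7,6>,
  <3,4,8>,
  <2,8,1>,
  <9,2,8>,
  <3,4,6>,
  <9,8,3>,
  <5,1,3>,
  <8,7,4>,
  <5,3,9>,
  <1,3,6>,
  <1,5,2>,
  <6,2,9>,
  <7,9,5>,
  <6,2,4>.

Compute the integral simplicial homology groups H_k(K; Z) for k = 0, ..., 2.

We work with the vertex ordering 1 < 2 < 3 < 4 < 5 < 6 < 7 < 8 < 9. The simplices of K, each written with vertices in increasing order, are:

  0-simplices (9): [1], [2], [3], [4], [5], [6], [7], [8], [9]
  1-simplices (27): (27 of them)
  2-simplices (18): [1,2,5], [1,2,8], [1,3,5], [1,3,6], [1,6,7], [1,7,8], [2,4,5], [2,4,6], [2,6,9], [2,8,9], [3,4,6], [3,4,8], [3,5,9], [3,8,9], [4,5,7], [4,7,8], [5,7,9], [6,7,9]

giving chain groups C_0 ≅ Z^9, C_1 ≅ Z^27, C_2 ≅ Z^18.

∂_1: C_1 → C_0 is given by ∂[p,q] = [q] − [p]. For instance
  ∂[2,4] = [4] − [2].
The 9×27 boundary matrix has rank 8 and Smith normal form diag(1,1,1,1,1,1,1,1).

∂_2: C_2 → C_1 maps a triangle to the signed sum of its edges. For instance
  ∂[1,3,5] = [3,5] − [1,5] + [1,3],
  ∂[1,2,8] = [2,8] − [1,8] + [1,2].
The 27×18 boundary matrix has rank 17 and Smith normal form diag(1,1,1,1,1,1,1,1,1,1,1,1,1,1,1,1,1).

From H_k ≅ ker(∂_k) / im(∂_{k+1}) we obtain:

  H_0: rank C_0 − rank ∂_1 = 9 − 8 = 1, and the invariant factors of ∂_1 are all 1, so H_0 = Z.
  H_1: rank ker ∂_1 − rank ∂_2 = (27 − 8) − 17 = 2, and the invariant factors of ∂_2 are all 1, so H_1 = Z^2.
  H_2: rank ker ∂_2 − rank ∂_3 = (18 − 17) − 0 = 1, and there is no ∂_3, so H_2 = Z.

As a check, the Euler characteristic is 9 − 27 + 18 = 0, which agrees with 1 − 2 + 1 = 0.
(K is a triangulation of the torus T^2.)

H_0 ≅ Z,  H_1 ≅ Z^2,  H_2 ≅ Z.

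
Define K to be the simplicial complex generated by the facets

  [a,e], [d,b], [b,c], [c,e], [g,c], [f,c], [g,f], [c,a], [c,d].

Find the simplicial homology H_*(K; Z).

Fix the vertex order a < b < c < d < e < f < g and write every simplex with vertices in increasing order. Then dim K = 1 and the simplices of K are:

  0-simplices (7): a, b, c, d, e, f, g
  1-simplices (9): ac, ae, bc, bd, cd, ce, cf, cg, fg

Hence C_0 ≅ Z^7, C_1 ≅ Z^9.

The boundary map ∂_1: C_1 → C_0 sends each edge [p,q] (with p < q) to q − p. For instance
  ∂cd = d − c.
The resulting 7×9 matrix has rank 6, and its Smith normal form has invariant factors (1,1,1,1,1,1).

Reading off H_k = ker ∂_k / im ∂_{k+1}:

  H_0: rank C_0 − rank ∂_1 = 7 − 6 = 1, and the invariant factors of ∂_1 are all 1, so H_0 = Z.
  H_1: rank ker ∂_1 − rank ∂_2 = (9 − 6) − 0 = 3, and there is no ∂_2, so H_1 = Z^3.

As a check, the Euler characteristic is 7 − 9 = -2, which agrees with 1 − 3 = -2.

H_0 ≅ Z,  H_1 ≅ Z^3.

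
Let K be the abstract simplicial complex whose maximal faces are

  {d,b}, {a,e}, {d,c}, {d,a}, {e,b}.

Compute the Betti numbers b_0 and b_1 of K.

We work with the vertex ordering a < b < c < d < e. The simplices of K, each written with vertices in increasing order, are:

  0-simplices (5): a, b, c, d, e
  1-simplices (5): ad, ae, bd, be, cd

Hence C_0 ≅ Z^5, C_1 ≅ Z^5.

The boundary map ∂_1: C_1 → C_0 maps an edge to its endpoints' difference, ∂[p,q] = q − p. For instance
  ∂be = e − b.
This gives a 5×5 integer matrix of rank 4; reducing to Smith normal form yields diagonal entries (1,1,1,1).

Now H_k = ker ∂_k / im ∂_{k+1}, so:

  H_0: rank C_0 − rank ∂_1 = 5 − 4 = 1, and the invariant factors of ∂_1 are all 1, so H_0 = Z.
  H_1: rank ker ∂_1 − rank ∂_2 = (5 − 4) − 0 = 1, and there is no ∂_2, so H_1 = Z.

Hence the Betti numbers are b_0 = 1, b_1 = 1.

b_0 = 1, b_1 = 1.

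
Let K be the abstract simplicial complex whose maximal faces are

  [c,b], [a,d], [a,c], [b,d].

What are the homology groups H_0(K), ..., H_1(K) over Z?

H_0 ≅ Z,  H_1 ≅ Z.

Fix the vertex order a < b < c < d and write every simplex with vertices in increasing order. Then dim K = 1 and the simplices of K are:

  0-simplices (4): a, b, c, d
  1-simplices (4): ac, ad, bc, bd

Hence C_0 ≅ Z^4, C_1 ≅ Z^4.

The boundary map ∂_1: C_1 → C_0 sends each edge [p,q] (with p < q) to q − p. For instance
  ∂ac = c − a.
This gives a 4×4 integer matrix of rank 3; reducing to Smith normal form yields diagonal entries (1,1,1).

Reading off H_k = ker ∂_k / im ∂_{k+1}:

  H_0: rank C_0 − rank ∂_1 = 4 − 3 = 1, and the invariant factors of ∂_1 are all 1, so H_0 = Z.
  H_1: rank ker ∂_1 − rank ∂_2 = (4 − 3) − 0 = 1, and there is no ∂_2, so H_1 = Z.

As a check, the Euler characteristic is 4 − 4 = 0, which agrees with 1 − 1 = 0.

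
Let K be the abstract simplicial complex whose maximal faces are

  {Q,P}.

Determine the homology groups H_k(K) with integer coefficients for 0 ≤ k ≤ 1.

H_0 = Z,  H_1 = 0.

K has 2 vertices, 1 edge.
rank ∂_0 = 0, rank ∂_1 = 1 ⇒ b_0 = 2 − 0 − 1 = 1; all invariant factors of ∂_1 are 1 so no torsion. So H_0 ≅ Z.
rank ∂_1 = 1, rank ∂_2 = 0 ⇒ b_1 = 1 − 1 − 0 = 0. So H_1 ≅ 0.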